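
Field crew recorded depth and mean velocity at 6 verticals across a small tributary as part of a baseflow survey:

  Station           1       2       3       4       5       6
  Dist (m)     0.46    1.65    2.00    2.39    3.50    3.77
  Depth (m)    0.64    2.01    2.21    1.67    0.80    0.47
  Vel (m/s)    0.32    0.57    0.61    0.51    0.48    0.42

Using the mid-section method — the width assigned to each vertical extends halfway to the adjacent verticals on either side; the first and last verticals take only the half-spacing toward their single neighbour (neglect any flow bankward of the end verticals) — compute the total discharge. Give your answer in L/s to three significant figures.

2430 L/s

w_1 = (1.65 − 0.46)/2 = 0.595 m; q_1 = 0.32 × 0.64 × 0.595 = 0.1219 m³/s
w_2 = (2.00 − 0.46)/2 = 0.77 m; q_2 = 0.57 × 2.01 × 0.77 = 0.8822 m³/s
w_3 = (2.39 − 1.65)/2 = 0.37 m; q_3 = 0.61 × 2.21 × 0.37 = 0.4988 m³/s
w_4 = (3.50 − 2.00)/2 = 0.75 m; q_4 = 0.51 × 1.67 × 0.75 = 0.6388 m³/s
w_5 = (3.77 − 2.39)/2 = 0.69 m; q_5 = 0.48 × 0.80 × 0.69 = 0.2650 m³/s
w_6 = (3.77 − 3.50)/2 = 0.135 m; q_6 = 0.42 × 0.47 × 0.135 = 0.02665 m³/s
Q = Σ qᵢ = 2.433 m³/s
= 2.433 × 1000 = 2433 L/s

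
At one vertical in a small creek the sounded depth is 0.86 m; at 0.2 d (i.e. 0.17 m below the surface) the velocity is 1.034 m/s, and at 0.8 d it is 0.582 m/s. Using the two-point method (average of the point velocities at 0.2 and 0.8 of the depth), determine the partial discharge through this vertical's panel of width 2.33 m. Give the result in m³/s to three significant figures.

v̄ = (1.034 + 0.582) / 2 = 0.8080 m/s
q = v̄ × d × w = 0.8080 × 0.86 × 2.33 = 1.619 m³/s

1.62 m³/s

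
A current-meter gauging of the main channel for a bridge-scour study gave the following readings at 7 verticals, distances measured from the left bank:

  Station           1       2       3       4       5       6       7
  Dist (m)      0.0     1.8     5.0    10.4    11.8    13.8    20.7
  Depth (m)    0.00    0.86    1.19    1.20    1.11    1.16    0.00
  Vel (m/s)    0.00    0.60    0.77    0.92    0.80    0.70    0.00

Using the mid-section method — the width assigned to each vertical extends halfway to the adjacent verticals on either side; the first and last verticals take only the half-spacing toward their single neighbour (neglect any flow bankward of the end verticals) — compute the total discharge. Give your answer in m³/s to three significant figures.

14.1 m³/s

w_2 = (5.0 − 0.0)/2 = 2.5 m; q_2 = 0.60 × 0.86 × 2.5 = 1.290 m³/s
w_3 = (10.4 − 1.8)/2 = 4.3 m; q_3 = 0.77 × 1.19 × 4.3 = 3.940 m³/s
w_4 = (11.8 − 5.0)/2 = 3.4 m; q_4 = 0.92 × 1.20 × 3.4 = 3.754 m³/s
w_5 = (13.8 − 10.4)/2 = 1.7 m; q_5 = 0.80 × 1.11 × 1.7 = 1.510 m³/s
w_6 = (20.7 − 11.8)/2 = 4.45 m; q_6 = 0.70 × 1.16 × 4.45 = 3.613 m³/s
Stations 1, 7 contribute zero (depth or velocity is 0).
Q = Σ qᵢ = 14.11 m³/s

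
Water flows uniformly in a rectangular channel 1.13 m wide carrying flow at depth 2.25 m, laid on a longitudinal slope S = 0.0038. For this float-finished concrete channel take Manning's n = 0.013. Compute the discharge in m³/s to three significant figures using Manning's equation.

7.10 m³/s

A = b·y = 1.13 × 2.25 = 2.543 m²
P = b + 2y = 1.13 + 2×2.25 = 5.630 m
R = A/P = 2.543/5.630 = 0.4516 m
Q = (1/n)·A·R^(2/3)·S^(1/2) = (1/0.013) × 2.543 × 0.4516^(2/3) × 0.0038^(1/2) = 7.097 m³/s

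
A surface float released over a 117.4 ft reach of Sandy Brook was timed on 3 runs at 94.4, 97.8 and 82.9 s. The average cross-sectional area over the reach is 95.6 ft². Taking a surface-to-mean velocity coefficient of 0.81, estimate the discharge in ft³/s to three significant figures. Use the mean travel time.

99.1 ft³/s

t̄ = (94.4 + 97.8 + 82.9) / 3 = 91.7 s
v_surface = L / t̄ = 117.4 / 91.7 = 1.280 ft/s
v_mean = 0.81 × 1.280 = 1.037 ft/s
Q = A × v_mean = 95.6 × 1.037 = 99.14 ft³/s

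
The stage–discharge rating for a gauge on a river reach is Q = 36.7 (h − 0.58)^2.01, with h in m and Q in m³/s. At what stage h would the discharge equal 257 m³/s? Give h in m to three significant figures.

h − h₀ = (Q/C)^(1/b) = (257/36.7)^(1/2.01) = 2.633 m
h = 0.58 + 2.633 = 3.213 m

3.21 m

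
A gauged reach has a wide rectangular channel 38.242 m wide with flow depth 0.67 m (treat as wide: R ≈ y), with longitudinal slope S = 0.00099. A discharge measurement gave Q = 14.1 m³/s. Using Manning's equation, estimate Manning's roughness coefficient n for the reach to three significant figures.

0.0438

A = b·y = 38.242 × 0.67 = 25.62 m²
Wide channel: R ≈ y = 0.67 m
n = (1/Q)·A·R^(2/3)·S^(1/2) = (1/14.1) × 25.62 × 0.7657 × 0.03146 = 0.04378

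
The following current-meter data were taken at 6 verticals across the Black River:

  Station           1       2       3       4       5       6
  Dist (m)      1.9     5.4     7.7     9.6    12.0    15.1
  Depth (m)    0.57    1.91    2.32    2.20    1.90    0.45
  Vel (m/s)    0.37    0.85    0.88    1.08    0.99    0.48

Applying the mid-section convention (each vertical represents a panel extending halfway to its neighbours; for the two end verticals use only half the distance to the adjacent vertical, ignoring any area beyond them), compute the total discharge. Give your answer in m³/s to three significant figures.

w_1 = (5.4 − 1.9)/2 = 1.75 m; q_1 = 0.37 × 0.57 × 1.75 = 0.3691 m³/s
w_2 = (7.7 − 1.9)/2 = 2.9 m; q_2 = 0.85 × 1.91 × 2.9 = 4.708 m³/s
w_3 = (9.6 − 5.4)/2 = 2.1 m; q_3 = 0.88 × 2.32 × 2.1 = 4.287 m³/s
w_4 = (12.0 − 7.7)/2 = 2.15 m; q_4 = 1.08 × 2.20 × 2.15 = 5.108 m³/s
w_5 = (15.1 − 9.6)/2 = 2.75 m; q_5 = 0.99 × 1.90 × 2.75 = 5.173 m³/s
w_6 = (15.1 − 12.0)/2 = 1.55 m; q_6 = 0.48 × 0.45 × 1.55 = 0.3348 m³/s
Q = Σ qᵢ = 19.98 m³/s

20.0 m³/s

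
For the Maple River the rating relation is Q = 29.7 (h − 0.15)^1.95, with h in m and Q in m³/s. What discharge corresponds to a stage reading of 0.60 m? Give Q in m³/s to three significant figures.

6.26 m³/s

Q = 29.7 × (0.60 − 0.15)^1.95 = 29.7 × 0.45^1.95 = 6.259 m³/s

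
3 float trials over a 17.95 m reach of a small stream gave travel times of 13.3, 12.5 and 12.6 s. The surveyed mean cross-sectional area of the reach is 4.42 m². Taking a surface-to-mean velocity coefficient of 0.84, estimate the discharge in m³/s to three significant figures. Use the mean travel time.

t̄ = (13.3 + 12.5 + 12.6) / 3 = 12.8 s
v_surface = L / t̄ = 17.95 / 12.8 = 1.402 m/s
v_mean = 0.84 × 1.402 = 1.178 m/s
Q = A × v_mean = 4.42 × 1.178 = 5.207 m³/s

5.21 m³/s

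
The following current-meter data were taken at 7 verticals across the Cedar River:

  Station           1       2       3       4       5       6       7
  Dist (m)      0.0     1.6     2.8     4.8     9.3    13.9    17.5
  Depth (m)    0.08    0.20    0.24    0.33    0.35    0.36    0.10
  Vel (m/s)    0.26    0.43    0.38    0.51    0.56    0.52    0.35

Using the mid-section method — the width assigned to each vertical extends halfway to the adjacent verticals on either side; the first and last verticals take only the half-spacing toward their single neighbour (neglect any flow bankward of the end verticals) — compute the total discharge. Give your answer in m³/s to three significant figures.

w_1 = (1.6 − 0.0)/2 = 0.8 m; q_1 = 0.26 × 0.08 × 0.8 = 0.01664 m³/s
w_2 = (2.8 − 0.0)/2 = 1.4 m; q_2 = 0.43 × 0.20 × 1.4 = 0.1204 m³/s
w_3 = (4.8 − 1.6)/2 = 1.6 m; q_3 = 0.38 × 0.24 × 1.6 = 0.1459 m³/s
w_4 = (9.3 − 2.8)/2 = 3.25 m; q_4 = 0.51 × 0.33 × 3.25 = 0.5470 m³/s
w_5 = (13.9 − 4.8)/2 = 4.55 m; q_5 = 0.56 × 0.35 × 4.55 = 0.8918 m³/s
w_6 = (17.5 − 9.3)/2 = 4.1 m; q_6 = 0.52 × 0.36 × 4.1 = 0.7675 m³/s
w_7 = (17.5 − 13.9)/2 = 1.8 m; q_7 = 0.35 × 0.10 × 1.8 = 0.06300 m³/s
Q = Σ qᵢ = 2.552 m³/s

2.55 m³/s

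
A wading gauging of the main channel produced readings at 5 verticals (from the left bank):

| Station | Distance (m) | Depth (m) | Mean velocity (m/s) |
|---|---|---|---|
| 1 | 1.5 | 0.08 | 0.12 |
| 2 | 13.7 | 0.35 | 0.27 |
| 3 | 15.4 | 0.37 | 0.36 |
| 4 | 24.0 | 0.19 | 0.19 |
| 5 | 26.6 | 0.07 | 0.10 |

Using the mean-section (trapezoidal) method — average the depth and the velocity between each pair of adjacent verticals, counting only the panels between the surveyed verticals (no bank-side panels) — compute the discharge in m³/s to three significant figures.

Panel 1-2: Δb = 12.2 m, d̄ = (0.08+0.35)/2 = 0.215, v̄ = (0.12+0.27)/2 = 0.195 → q = 12.2×0.215×0.195 = 0.5115 m³/s
Panel 2-3: Δb = 1.7 m, d̄ = (0.35+0.37)/2 = 0.36, v̄ = (0.27+0.36)/2 = 0.315 → q = 1.7×0.36×0.315 = 0.1928 m³/s
Panel 3-4: Δb = 8.6 m, d̄ = (0.37+0.19)/2 = 0.28, v̄ = (0.36+0.19)/2 = 0.275 → q = 8.6×0.28×0.275 = 0.6622 m³/s
Panel 4-5: Δb = 2.6 m, d̄ = (0.19+0.07)/2 = 0.13, v̄ = (0.19+0.10)/2 = 0.145 → q = 2.6×0.13×0.145 = 0.04901 m³/s
Q = Σ q = 1.415 m³/s

1.42 m³/s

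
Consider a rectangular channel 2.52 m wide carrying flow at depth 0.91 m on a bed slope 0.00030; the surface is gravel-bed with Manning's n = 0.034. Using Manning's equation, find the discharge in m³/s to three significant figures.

A = b·y = 2.52 × 0.91 = 2.293 m²
P = b + 2y = 2.52 + 2×0.91 = 4.340 m
R = A/P = 2.293/4.340 = 0.5284 m
Q = (1/n)·A·R^(2/3)·S^(1/2) = (1/0.034) × 2.293 × 0.5284^(2/3) × 0.00030^(1/2) = 0.7635 m³/s

0.764 m³/s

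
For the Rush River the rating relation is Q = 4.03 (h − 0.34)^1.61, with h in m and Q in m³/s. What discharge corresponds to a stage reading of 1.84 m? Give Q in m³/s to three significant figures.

Q = 4.03 × (1.84 − 0.34)^1.61 = 4.03 × 1.5^1.61 = 7.741 m³/s

7.74 m³/s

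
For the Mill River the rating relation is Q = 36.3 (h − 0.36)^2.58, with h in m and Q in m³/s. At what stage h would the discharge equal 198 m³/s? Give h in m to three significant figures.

2.29 m

h − h₀ = (Q/C)^(1/b) = (198/36.3)^(1/2.58) = 1.930 m
h = 0.36 + 1.930 = 2.290 m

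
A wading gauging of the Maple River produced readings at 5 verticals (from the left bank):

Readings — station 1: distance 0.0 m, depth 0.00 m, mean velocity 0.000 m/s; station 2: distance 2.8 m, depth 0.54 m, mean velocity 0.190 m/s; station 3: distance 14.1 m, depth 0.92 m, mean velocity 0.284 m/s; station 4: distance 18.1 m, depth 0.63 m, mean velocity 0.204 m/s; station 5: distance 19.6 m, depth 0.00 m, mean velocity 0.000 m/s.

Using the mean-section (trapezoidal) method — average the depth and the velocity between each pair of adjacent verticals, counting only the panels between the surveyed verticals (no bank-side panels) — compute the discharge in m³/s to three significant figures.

Panel 1-2: Δb = 2.8 m, d̄ = (0.00+0.54)/2 = 0.27, v̄ = (0.000+0.190)/2 = 0.095 → q = 2.8×0.27×0.095 = 0.07182 m³/s
Panel 2-3: Δb = 11.3 m, d̄ = (0.54+0.92)/2 = 0.73, v̄ = (0.190+0.284)/2 = 0.237 → q = 11.3×0.73×0.237 = 1.955 m³/s
Panel 3-4: Δb = 4 m, d̄ = (0.92+0.63)/2 = 0.775, v̄ = (0.284+0.204)/2 = 0.244 → q = 4×0.775×0.244 = 0.7564 m³/s
Panel 4-5: Δb = 1.5 m, d̄ = (0.63+0.00)/2 = 0.315, v̄ = (0.204+0.000)/2 = 0.102 → q = 1.5×0.315×0.102 = 0.04820 m³/s
Q = Σ q = 2.831 m³/s

2.83 m³/s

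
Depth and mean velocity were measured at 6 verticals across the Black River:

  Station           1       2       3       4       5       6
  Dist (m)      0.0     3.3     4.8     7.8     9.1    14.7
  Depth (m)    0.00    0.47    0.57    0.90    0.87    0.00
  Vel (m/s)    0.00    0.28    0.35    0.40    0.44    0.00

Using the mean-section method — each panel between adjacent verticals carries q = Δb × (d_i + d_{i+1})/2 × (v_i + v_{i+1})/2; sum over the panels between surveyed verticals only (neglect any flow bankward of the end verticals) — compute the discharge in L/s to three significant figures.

2200 L/s

Panel 1-2: Δb = 3.3 m, d̄ = (0.00+0.47)/2 = 0.235, v̄ = (0.00+0.28)/2 = 0.14 → q = 3.3×0.235×0.14 = 0.1086 m³/s
Panel 2-3: Δb = 1.5 m, d̄ = (0.47+0.57)/2 = 0.52, v̄ = (0.28+0.35)/2 = 0.315 → q = 1.5×0.52×0.315 = 0.2457 m³/s
Panel 3-4: Δb = 3 m, d̄ = (0.57+0.90)/2 = 0.735, v̄ = (0.35+0.40)/2 = 0.375 → q = 3×0.735×0.375 = 0.8269 m³/s
Panel 4-5: Δb = 1.3 m, d̄ = (0.90+0.87)/2 = 0.885, v̄ = (0.40+0.44)/2 = 0.42 → q = 1.3×0.885×0.42 = 0.4832 m³/s
Panel 5-6: Δb = 5.6 m, d̄ = (0.87+0.00)/2 = 0.435, v̄ = (0.44+0.00)/2 = 0.22 → q = 5.6×0.435×0.22 = 0.5359 m³/s
Q = Σ q = 2.200 m³/s
= 2.200 × 1000 = 2200 L/s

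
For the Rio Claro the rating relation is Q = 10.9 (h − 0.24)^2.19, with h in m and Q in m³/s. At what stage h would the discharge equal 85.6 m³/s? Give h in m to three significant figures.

h − h₀ = (Q/C)^(1/b) = (85.6/10.9)^(1/2.19) = 2.563 m
h = 0.24 + 2.563 = 2.803 m

2.80 m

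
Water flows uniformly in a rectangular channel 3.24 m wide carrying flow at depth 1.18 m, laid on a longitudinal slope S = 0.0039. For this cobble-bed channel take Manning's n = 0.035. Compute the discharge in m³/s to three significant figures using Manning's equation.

5.29 m³/s

A = b·y = 3.24 × 1.18 = 3.823 m²
P = b + 2y = 3.24 + 2×1.18 = 5.600 m
R = A/P = 3.823/5.600 = 0.6827 m
Q = (1/n)·A·R^(2/3)·S^(1/2) = (1/0.035) × 3.823 × 0.6827^(2/3) × 0.0039^(1/2) = 5.289 m³/s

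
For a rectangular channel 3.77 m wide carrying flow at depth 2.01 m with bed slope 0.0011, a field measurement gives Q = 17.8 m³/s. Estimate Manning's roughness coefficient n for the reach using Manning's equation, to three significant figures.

0.0139

A = b·y = 3.77 × 2.01 = 7.578 m²
P = b + 2y = 3.77 + 2×2.01 = 7.790 m
R = A/P = 7.578/7.790 = 0.9727 m
n = (1/Q)·A·R^(2/3)·S^(1/2) = (1/17.8) × 7.578 × 0.9817 × 0.03317 = 0.01386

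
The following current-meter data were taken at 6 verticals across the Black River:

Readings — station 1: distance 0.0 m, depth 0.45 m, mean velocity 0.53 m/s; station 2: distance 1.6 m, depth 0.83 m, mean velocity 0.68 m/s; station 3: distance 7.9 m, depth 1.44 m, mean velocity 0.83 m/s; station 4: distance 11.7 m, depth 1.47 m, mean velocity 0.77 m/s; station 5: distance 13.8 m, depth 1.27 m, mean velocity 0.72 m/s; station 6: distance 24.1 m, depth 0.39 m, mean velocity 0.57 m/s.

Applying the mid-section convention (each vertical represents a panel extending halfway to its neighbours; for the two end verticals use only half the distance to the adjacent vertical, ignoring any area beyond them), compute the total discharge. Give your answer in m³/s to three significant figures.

18.6 m³/s

w_1 = (1.6 − 0.0)/2 = 0.8 m; q_1 = 0.53 × 0.45 × 0.8 = 0.1908 m³/s
w_2 = (7.9 − 0.0)/2 = 3.95 m; q_2 = 0.68 × 0.83 × 3.95 = 2.229 m³/s
w_3 = (11.7 − 1.6)/2 = 5.05 m; q_3 = 0.83 × 1.44 × 5.05 = 6.036 m³/s
w_4 = (13.8 − 7.9)/2 = 2.95 m; q_4 = 0.77 × 1.47 × 2.95 = 3.339 m³/s
w_5 = (24.1 − 11.7)/2 = 6.2 m; q_5 = 0.72 × 1.27 × 6.2 = 5.669 m³/s
w_6 = (24.1 − 13.8)/2 = 5.15 m; q_6 = 0.57 × 0.39 × 5.15 = 1.145 m³/s
Q = Σ qᵢ = 18.61 m³/s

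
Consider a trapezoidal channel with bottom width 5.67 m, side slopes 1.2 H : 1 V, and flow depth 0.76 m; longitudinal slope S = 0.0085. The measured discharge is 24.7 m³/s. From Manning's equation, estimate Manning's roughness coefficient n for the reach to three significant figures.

A = (b + z·y)·y = (5.67 + 1.2×0.76)×0.76 = 5.002 m²
P = b + 2y√(1+z²) = 5.67 + 2×0.76×√(1+1.2²) = 8.044 m
R = A/P = 5.002/8.044 = 0.6218 m
n = (1/Q)·A·R^(2/3)·S^(1/2) = (1/24.7) × 5.002 × 0.7285 × 0.09220 = 0.01360

0.0136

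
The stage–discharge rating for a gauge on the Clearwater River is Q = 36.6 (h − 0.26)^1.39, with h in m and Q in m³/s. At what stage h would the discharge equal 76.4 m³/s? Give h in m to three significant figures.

1.96 m

h − h₀ = (Q/C)^(1/b) = (76.4/36.6)^(1/1.39) = 1.698 m
h = 0.26 + 1.698 = 1.958 m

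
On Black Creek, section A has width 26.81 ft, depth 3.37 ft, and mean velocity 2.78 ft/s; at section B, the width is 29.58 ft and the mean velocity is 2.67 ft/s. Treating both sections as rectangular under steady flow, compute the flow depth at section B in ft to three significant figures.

3.18 ft

Q = A₁V₁ = (26.81×3.37) × 2.78 = 251.2 ft³/s
d₂ = Q/(b₂ V₂) = 251.2/(29.58×2.67) = 3.180 ft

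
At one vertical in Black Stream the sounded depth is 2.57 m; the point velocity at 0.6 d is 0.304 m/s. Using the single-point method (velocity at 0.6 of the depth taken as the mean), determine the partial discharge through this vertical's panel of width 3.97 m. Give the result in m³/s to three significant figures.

v̄ = v₀.₆ = 0.304 m/s
q = v̄ × d × w = 0.3040 × 2.57 × 3.97 = 3.102 m³/s

3.10 m³/s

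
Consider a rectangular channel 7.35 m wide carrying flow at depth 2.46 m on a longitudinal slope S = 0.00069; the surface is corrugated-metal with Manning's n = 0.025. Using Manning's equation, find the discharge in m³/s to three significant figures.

24.6 m³/s

A = b·y = 7.35 × 2.46 = 18.08 m²
P = b + 2y = 7.35 + 2×2.46 = 12.27 m
R = A/P = 18.08/12.27 = 1.474 m
Q = (1/n)·A·R^(2/3)·S^(1/2) = (1/0.025) × 18.08 × 1.474^(2/3) × 0.00069^(1/2) = 24.60 m³/s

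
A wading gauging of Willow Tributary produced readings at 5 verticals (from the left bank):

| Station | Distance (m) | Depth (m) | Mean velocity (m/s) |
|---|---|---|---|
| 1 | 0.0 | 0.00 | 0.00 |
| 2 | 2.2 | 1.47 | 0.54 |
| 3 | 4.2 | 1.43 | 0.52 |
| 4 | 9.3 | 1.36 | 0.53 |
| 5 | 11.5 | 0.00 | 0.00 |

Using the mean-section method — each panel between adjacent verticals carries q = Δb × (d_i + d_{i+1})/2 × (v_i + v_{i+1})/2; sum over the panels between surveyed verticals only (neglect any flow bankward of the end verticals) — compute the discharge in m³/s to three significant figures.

6.11 m³/s

Panel 1-2: Δb = 2.2 m, d̄ = (0.00+1.47)/2 = 0.735, v̄ = (0.00+0.54)/2 = 0.27 → q = 2.2×0.735×0.27 = 0.4366 m³/s
Panel 2-3: Δb = 2 m, d̄ = (1.47+1.43)/2 = 1.45, v̄ = (0.54+0.52)/2 = 0.53 → q = 2×1.45×0.53 = 1.537 m³/s
Panel 3-4: Δb = 5.1 m, d̄ = (1.43+1.36)/2 = 1.395, v̄ = (0.52+0.53)/2 = 0.525 → q = 5.1×1.395×0.525 = 3.735 m³/s
Panel 4-5: Δb = 2.2 m, d̄ = (1.36+0.00)/2 = 0.68, v̄ = (0.53+0.00)/2 = 0.265 → q = 2.2×0.68×0.265 = 0.3964 m³/s
Q = Σ q = 6.105 m³/s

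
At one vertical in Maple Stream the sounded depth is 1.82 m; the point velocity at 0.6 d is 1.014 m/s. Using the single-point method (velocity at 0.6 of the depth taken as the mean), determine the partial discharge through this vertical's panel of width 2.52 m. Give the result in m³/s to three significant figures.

4.65 m³/s

v̄ = v₀.₆ = 1.014 m/s
q = v̄ × d × w = 1.014 × 1.82 × 2.52 = 4.651 m³/s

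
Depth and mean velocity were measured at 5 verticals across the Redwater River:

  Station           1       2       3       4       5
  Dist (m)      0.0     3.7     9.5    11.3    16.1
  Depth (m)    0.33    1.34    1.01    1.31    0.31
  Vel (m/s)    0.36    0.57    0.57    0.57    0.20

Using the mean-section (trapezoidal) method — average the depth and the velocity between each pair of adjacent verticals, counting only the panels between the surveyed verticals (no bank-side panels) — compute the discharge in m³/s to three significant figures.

8.01 m³/s

Panel 1-2: Δb = 3.7 m, d̄ = (0.33+1.34)/2 = 0.835, v̄ = (0.36+0.57)/2 = 0.465 → q = 3.7×0.835×0.465 = 1.437 m³/s
Panel 2-3: Δb = 5.8 m, d̄ = (1.34+1.01)/2 = 1.175, v̄ = (0.57+0.57)/2 = 0.57 → q = 5.8×1.175×0.57 = 3.885 m³/s
Panel 3-4: Δb = 1.8 m, d̄ = (1.01+1.31)/2 = 1.16, v̄ = (0.57+0.57)/2 = 0.57 → q = 1.8×1.16×0.57 = 1.190 m³/s
Panel 4-5: Δb = 4.8 m, d̄ = (1.31+0.31)/2 = 0.81, v̄ = (0.57+0.20)/2 = 0.385 → q = 4.8×0.81×0.385 = 1.497 m³/s
Q = Σ q = 8.008 m³/s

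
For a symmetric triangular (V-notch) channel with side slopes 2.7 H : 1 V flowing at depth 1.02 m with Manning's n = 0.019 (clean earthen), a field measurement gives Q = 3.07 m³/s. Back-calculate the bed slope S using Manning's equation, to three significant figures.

0.00115

A = z·y² = 2.7×1.02² = 2.809 m²
P = 2y√(1+z²) = 2×1.02×√(1+2.7²) = 5.874 m
R = A/P = 2.809/5.874 = 0.4783 m
S = (Q·n / (1·A·R^(2/3)))² = (3.07×0.019 / (1×2.809×0.6116))² = 0.001153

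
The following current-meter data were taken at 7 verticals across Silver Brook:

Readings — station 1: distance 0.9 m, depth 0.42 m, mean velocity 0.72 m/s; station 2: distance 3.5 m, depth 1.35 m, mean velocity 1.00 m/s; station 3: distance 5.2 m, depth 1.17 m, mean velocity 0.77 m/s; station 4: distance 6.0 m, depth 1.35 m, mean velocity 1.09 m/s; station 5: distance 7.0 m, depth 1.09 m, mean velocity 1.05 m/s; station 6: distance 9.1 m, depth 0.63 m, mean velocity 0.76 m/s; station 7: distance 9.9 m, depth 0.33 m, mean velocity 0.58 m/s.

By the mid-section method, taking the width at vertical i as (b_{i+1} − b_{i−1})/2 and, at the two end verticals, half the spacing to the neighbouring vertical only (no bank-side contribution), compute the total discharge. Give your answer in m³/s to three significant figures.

8.29 m³/s

w_1 = (3.5 − 0.9)/2 = 1.3 m; q_1 = 0.72 × 0.42 × 1.3 = 0.3931 m³/s
w_2 = (5.2 − 0.9)/2 = 2.15 m; q_2 = 1.00 × 1.35 × 2.15 = 2.903 m³/s
w_3 = (6.0 − 3.5)/2 = 1.25 m; q_3 = 0.77 × 1.17 × 1.25 = 1.126 m³/s
w_4 = (7.0 − 5.2)/2 = 0.9 m; q_4 = 1.09 × 1.35 × 0.9 = 1.324 m³/s
w_5 = (9.1 − 6.0)/2 = 1.55 m; q_5 = 1.05 × 1.09 × 1.55 = 1.774 m³/s
w_6 = (9.9 − 7.0)/2 = 1.45 m; q_6 = 0.76 × 0.63 × 1.45 = 0.6943 m³/s
w_7 = (9.9 − 9.1)/2 = 0.4 m; q_7 = 0.58 × 0.33 × 0.4 = 0.07656 m³/s
Q = Σ qᵢ = 8.291 m³/s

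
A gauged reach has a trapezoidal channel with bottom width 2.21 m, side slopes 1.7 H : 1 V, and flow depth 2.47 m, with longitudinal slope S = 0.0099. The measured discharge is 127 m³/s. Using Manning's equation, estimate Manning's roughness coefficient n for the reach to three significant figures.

A = (b + z·y)·y = (2.21 + 1.7×2.47)×2.47 = 15.83 m²
P = b + 2y√(1+z²) = 2.21 + 2×2.47×√(1+1.7²) = 11.95 m
R = A/P = 15.83/11.95 = 1.324 m
n = (1/Q)·A·R^(2/3)·S^(1/2) = (1/127) × 15.83 × 1.206 × 0.09950 = 0.01496

0.0150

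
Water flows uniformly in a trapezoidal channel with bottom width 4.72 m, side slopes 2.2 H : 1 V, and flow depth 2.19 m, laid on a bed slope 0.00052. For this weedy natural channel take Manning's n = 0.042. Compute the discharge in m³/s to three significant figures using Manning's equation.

A = (b + z·y)·y = (4.72 + 2.2×2.19)×2.19 = 20.89 m²
P = b + 2y√(1+z²) = 4.72 + 2×2.19×√(1+2.2²) = 15.30 m
R = A/P = 20.89/15.30 = 1.365 m
Q = (1/n)·A·R^(2/3)·S^(1/2) = (1/0.042) × 20.89 × 1.365^(2/3) × 0.00052^(1/2) = 13.95 m³/s

14.0 m³/s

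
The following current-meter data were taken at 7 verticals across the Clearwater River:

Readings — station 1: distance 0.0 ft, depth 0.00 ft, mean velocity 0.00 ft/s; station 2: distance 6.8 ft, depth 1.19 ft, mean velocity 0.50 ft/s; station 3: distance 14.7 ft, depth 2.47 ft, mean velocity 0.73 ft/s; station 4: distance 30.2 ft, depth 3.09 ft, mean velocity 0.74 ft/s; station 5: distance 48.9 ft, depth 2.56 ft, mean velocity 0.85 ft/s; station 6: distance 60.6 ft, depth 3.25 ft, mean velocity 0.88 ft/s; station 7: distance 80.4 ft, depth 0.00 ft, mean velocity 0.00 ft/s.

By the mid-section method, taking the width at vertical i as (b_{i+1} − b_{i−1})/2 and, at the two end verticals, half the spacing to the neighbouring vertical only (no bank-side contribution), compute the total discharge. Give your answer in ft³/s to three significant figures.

143 ft³/s

w_2 = (14.7 − 0.0)/2 = 7.35 ft; q_2 = 0.50 × 1.19 × 7.35 = 4.373 ft³/s
w_3 = (30.2 − 6.8)/2 = 11.7 ft; q_3 = 0.73 × 2.47 × 11.7 = 21.10 ft³/s
w_4 = (48.9 − 14.7)/2 = 17.1 ft; q_4 = 0.74 × 3.09 × 17.1 = 39.10 ft³/s
w_5 = (60.6 − 30.2)/2 = 15.2 ft; q_5 = 0.85 × 2.56 × 15.2 = 33.08 ft³/s
w_6 = (80.4 − 48.9)/2 = 15.75 ft; q_6 = 0.88 × 3.25 × 15.75 = 45.05 ft³/s
Stations 1, 7 contribute zero (depth or velocity is 0).
Q = Σ qᵢ = 142.7 ft³/s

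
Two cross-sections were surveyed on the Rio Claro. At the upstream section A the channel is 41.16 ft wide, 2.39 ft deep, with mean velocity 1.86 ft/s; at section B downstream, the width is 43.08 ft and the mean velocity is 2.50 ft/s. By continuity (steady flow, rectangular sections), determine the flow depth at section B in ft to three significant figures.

Q = A₁V₁ = (41.16×2.39) × 1.86 = 183.0 ft³/s
d₂ = Q/(b₂ V₂) = 183.0/(43.08×2.50) = 1.699 ft

1.70 ft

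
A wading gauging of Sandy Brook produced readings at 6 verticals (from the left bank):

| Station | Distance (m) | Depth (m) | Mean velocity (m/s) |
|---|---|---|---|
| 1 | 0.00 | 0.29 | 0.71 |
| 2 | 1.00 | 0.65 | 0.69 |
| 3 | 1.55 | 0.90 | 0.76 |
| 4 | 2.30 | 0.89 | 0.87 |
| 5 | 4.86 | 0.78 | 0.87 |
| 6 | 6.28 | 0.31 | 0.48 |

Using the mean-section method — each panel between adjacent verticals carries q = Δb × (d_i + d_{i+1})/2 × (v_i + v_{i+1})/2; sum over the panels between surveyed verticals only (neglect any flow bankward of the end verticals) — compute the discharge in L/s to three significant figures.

3570 L/s

Panel 1-2: Δb = 1 m, d̄ = (0.29+0.65)/2 = 0.47, v̄ = (0.71+0.69)/2 = 0.7 → q = 1×0.47×0.7 = 0.3290 m³/s
Panel 2-3: Δb = 0.55 m, d̄ = (0.65+0.90)/2 = 0.775, v̄ = (0.69+0.76)/2 = 0.725 → q = 0.55×0.775×0.725 = 0.3090 m³/s
Panel 3-4: Δb = 0.75 m, d̄ = (0.90+0.89)/2 = 0.895, v̄ = (0.76+0.87)/2 = 0.815 → q = 0.75×0.895×0.815 = 0.5471 m³/s
Panel 4-5: Δb = 2.56 m, d̄ = (0.89+0.78)/2 = 0.835, v̄ = (0.87+0.87)/2 = 0.87 → q = 2.56×0.835×0.87 = 1.860 m³/s
Panel 5-6: Δb = 1.42 m, d̄ = (0.78+0.31)/2 = 0.545, v̄ = (0.87+0.48)/2 = 0.675 → q = 1.42×0.545×0.675 = 0.5224 m³/s
Q = Σ q = 3.567 m³/s
= 3.567 × 1000 = 3567 L/s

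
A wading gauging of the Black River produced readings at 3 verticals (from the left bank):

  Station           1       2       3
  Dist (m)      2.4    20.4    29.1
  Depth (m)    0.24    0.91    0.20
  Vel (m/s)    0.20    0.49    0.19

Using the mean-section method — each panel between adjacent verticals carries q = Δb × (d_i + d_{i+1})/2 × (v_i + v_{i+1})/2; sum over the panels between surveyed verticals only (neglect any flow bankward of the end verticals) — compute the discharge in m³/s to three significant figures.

Panel 1-2: Δb = 18 m, d̄ = (0.24+0.91)/2 = 0.575, v̄ = (0.20+0.49)/2 = 0.345 → q = 18×0.575×0.345 = 3.571 m³/s
Panel 2-3: Δb = 8.7 m, d̄ = (0.91+0.20)/2 = 0.555, v̄ = (0.49+0.19)/2 = 0.34 → q = 8.7×0.555×0.34 = 1.642 m³/s
Q = Σ q = 5.212 m³/s

5.21 m³/s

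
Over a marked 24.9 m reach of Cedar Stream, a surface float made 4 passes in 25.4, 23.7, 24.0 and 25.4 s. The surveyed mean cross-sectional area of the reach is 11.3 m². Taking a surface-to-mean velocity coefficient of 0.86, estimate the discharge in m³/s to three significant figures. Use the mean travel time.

t̄ = (25.4 + 23.7 + 24.0 + 25.4) / 4 = 24.625 s
v_surface = L / t̄ = 24.9 / 24.625 = 1.011 m/s
v_mean = 0.86 × 1.011 = 0.8696 m/s
Q = A × v_mean = 11.3 × 0.8696 = 9.827 m³/s

9.83 m³/s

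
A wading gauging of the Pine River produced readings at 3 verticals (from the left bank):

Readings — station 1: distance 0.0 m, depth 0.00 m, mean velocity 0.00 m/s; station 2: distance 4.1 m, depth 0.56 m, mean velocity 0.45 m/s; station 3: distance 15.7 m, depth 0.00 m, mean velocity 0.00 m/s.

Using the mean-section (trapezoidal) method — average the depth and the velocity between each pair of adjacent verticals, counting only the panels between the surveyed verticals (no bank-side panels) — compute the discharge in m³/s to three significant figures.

Panel 1-2: Δb = 4.1 m, d̄ = (0.00+0.56)/2 = 0.28, v̄ = (0.00+0.45)/2 = 0.225 → q = 4.1×0.28×0.225 = 0.2583 m³/s
Panel 2-3: Δb = 11.6 m, d̄ = (0.56+0.00)/2 = 0.28, v̄ = (0.45+0.00)/2 = 0.225 → q = 11.6×0.28×0.225 = 0.7308 m³/s
Q = Σ q = 0.9891 m³/s

0.989 m³/s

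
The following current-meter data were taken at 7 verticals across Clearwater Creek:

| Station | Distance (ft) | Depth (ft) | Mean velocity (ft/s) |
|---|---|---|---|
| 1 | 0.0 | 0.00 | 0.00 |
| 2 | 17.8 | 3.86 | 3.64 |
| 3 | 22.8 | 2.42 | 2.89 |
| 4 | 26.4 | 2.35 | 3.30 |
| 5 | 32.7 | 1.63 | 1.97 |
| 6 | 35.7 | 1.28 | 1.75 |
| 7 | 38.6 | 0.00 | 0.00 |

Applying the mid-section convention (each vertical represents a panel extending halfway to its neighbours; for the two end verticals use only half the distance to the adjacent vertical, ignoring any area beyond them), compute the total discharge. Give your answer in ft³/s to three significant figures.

w_2 = (22.8 − 0.0)/2 = 11.4 ft; q_2 = 3.64 × 3.86 × 11.4 = 160.2 ft³/s
w_3 = (26.4 − 17.8)/2 = 4.3 ft; q_3 = 2.89 × 2.42 × 4.3 = 30.07 ft³/s
w_4 = (32.7 − 22.8)/2 = 4.95 ft; q_4 = 3.30 × 2.35 × 4.95 = 38.39 ft³/s
w_5 = (35.7 − 26.4)/2 = 4.65 ft; q_5 = 1.97 × 1.63 × 4.65 = 14.93 ft³/s
w_6 = (38.6 − 32.7)/2 = 2.95 ft; q_6 = 1.75 × 1.28 × 2.95 = 6.608 ft³/s
Stations 1, 7 contribute zero (depth or velocity is 0).
Q = Σ qᵢ = 250.2 ft³/s

250 ft³/s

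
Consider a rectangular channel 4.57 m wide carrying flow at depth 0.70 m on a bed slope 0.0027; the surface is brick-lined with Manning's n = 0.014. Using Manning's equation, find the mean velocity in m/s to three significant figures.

A = b·y = 4.57 × 0.70 = 3.199 m²
P = b + 2y = 4.57 + 2×0.70 = 5.970 m
R = A/P = 3.199/5.970 = 0.5358 m
Q = (1/n)·A·R^(2/3)·S^(1/2) = (1/0.014) × 3.199 × 0.5358^(2/3) × 0.0027^(1/2) = 7.833 m³/s
V = Q/A = 7.833/3.199 = 2.449 m/s

2.45 m/s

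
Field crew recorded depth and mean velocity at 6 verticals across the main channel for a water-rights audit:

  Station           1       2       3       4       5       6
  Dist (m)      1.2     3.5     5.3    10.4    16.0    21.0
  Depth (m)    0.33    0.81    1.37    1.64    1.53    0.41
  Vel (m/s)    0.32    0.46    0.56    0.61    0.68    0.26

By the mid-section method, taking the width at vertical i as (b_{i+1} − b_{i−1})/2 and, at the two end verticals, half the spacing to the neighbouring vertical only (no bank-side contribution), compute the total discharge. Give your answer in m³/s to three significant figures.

w_1 = (3.5 − 1.2)/2 = 1.15 m; q_1 = 0.32 × 0.33 × 1.15 = 0.1214 m³/s
w_2 = (5.3 − 1.2)/2 = 2.05 m; q_2 = 0.46 × 0.81 × 2.05 = 0.7638 m³/s
w_3 = (10.4 − 3.5)/2 = 3.45 m; q_3 = 0.56 × 1.37 × 3.45 = 2.647 m³/s
w_4 = (16.0 − 5.3)/2 = 5.35 m; q_4 = 0.61 × 1.64 × 5.35 = 5.352 m³/s
w_5 = (21.0 − 10.4)/2 = 5.3 m; q_5 = 0.68 × 1.53 × 5.3 = 5.514 m³/s
w_6 = (21.0 − 16.0)/2 = 2.5 m; q_6 = 0.26 × 0.41 × 2.5 = 0.2665 m³/s
Q = Σ qᵢ = 14.66 m³/s

14.7 m³/s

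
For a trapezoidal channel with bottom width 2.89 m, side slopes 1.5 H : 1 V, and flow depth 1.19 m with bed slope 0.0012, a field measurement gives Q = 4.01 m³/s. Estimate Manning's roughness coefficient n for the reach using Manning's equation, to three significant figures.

0.0405

A = (b + z·y)·y = (2.89 + 1.5×1.19)×1.19 = 5.563 m²
P = b + 2y√(1+z²) = 2.89 + 2×1.19×√(1+1.5²) = 7.181 m
R = A/P = 5.563/7.181 = 0.7748 m
n = (1/Q)·A·R^(2/3)·S^(1/2) = (1/4.01) × 5.563 × 0.8436 × 0.03464 = 0.04054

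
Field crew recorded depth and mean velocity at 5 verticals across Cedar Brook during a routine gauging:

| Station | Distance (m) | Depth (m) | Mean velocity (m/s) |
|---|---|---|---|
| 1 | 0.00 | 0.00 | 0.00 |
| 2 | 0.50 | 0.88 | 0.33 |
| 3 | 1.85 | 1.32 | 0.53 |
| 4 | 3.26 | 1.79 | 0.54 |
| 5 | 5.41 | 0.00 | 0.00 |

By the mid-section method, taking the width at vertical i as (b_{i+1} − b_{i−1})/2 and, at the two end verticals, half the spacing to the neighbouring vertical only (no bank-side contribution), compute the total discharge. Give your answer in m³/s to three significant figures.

2.95 m³/s

w_2 = (1.85 − 0.00)/2 = 0.925 m; q_2 = 0.33 × 0.88 × 0.925 = 0.2686 m³/s
w_3 = (3.26 − 0.50)/2 = 1.38 m; q_3 = 0.53 × 1.32 × 1.38 = 0.9654 m³/s
w_4 = (5.41 − 1.85)/2 = 1.78 m; q_4 = 0.54 × 1.79 × 1.78 = 1.721 m³/s
Stations 1, 5 contribute zero (depth or velocity is 0).
Q = Σ qᵢ = 2.955 m³/s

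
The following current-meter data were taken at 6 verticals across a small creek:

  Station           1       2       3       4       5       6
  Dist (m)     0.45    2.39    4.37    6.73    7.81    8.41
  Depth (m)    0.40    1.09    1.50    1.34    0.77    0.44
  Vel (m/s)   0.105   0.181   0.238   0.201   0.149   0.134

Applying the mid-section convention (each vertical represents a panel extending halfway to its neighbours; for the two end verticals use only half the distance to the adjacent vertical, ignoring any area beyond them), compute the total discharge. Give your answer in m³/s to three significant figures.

w_1 = (2.39 − 0.45)/2 = 0.97 m; q_1 = 0.105 × 0.40 × 0.97 = 0.04074 m³/s
w_2 = (4.37 − 0.45)/2 = 1.96 m; q_2 = 0.181 × 1.09 × 1.96 = 0.3867 m³/s
w_3 = (6.73 − 2.39)/2 = 2.17 m; q_3 = 0.238 × 1.50 × 2.17 = 0.7747 m³/s
w_4 = (7.81 − 4.37)/2 = 1.72 m; q_4 = 0.201 × 1.34 × 1.72 = 0.4633 m³/s
w_5 = (8.41 − 6.73)/2 = 0.84 m; q_5 = 0.149 × 0.77 × 0.84 = 0.09637 m³/s
w_6 = (8.41 − 7.81)/2 = 0.3 m; q_6 = 0.134 × 0.44 × 0.3 = 0.01769 m³/s
Q = Σ qᵢ = 1.779 m³/s

1.78 m³/s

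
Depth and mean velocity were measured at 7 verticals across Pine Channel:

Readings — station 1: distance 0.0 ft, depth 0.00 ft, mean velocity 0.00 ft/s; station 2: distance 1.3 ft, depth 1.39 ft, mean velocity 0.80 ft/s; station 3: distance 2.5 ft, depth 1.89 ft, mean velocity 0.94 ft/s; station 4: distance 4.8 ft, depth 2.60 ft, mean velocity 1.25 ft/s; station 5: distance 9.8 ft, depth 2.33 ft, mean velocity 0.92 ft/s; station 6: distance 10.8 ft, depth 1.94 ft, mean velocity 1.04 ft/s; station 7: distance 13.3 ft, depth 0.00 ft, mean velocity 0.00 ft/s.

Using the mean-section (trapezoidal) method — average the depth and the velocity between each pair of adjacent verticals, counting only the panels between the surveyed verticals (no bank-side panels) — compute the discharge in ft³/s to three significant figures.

Panel 1-2: Δb = 1.3 ft, d̄ = (0.00+1.39)/2 = 0.695, v̄ = (0.00+0.80)/2 = 0.4 → q = 1.3×0.695×0.4 = 0.3614 ft³/s
Panel 2-3: Δb = 1.2 ft, d̄ = (1.39+1.89)/2 = 1.64, v̄ = (0.80+0.94)/2 = 0.87 → q = 1.2×1.64×0.87 = 1.712 ft³/s
Panel 3-4: Δb = 2.3 ft, d̄ = (1.89+2.60)/2 = 2.245, v̄ = (0.94+1.25)/2 = 1.095 → q = 2.3×2.245×1.095 = 5.654 ft³/s
Panel 4-5: Δb = 5 ft, d̄ = (2.60+2.33)/2 = 2.465, v̄ = (1.25+0.92)/2 = 1.085 → q = 5×2.465×1.085 = 13.37 ft³/s
Panel 5-6: Δb = 1 ft, d̄ = (2.33+1.94)/2 = 2.135, v̄ = (0.92+1.04)/2 = 0.98 → q = 1×2.135×0.98 = 2.092 ft³/s
Panel 6-7: Δb = 2.5 ft, d̄ = (1.94+0.00)/2 = 0.97, v̄ = (1.04+0.00)/2 = 0.52 → q = 2.5×0.97×0.52 = 1.261 ft³/s
Q = Σ q = 24.45 ft³/s

24.5 ft³/s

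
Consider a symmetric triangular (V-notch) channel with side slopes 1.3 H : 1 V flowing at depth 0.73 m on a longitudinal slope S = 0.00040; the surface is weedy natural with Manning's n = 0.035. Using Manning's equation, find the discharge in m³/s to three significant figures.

A = z·y² = 1.3×0.73² = 0.6928 m²
P = 2y√(1+z²) = 2×0.73×√(1+1.3²) = 2.395 m
R = A/P = 0.6928/2.395 = 0.2893 m
Q = (1/n)·A·R^(2/3)·S^(1/2) = (1/0.035) × 0.6928 × 0.2893^(2/3) × 0.00040^(1/2) = 0.1732 m³/s

0.173 m³/s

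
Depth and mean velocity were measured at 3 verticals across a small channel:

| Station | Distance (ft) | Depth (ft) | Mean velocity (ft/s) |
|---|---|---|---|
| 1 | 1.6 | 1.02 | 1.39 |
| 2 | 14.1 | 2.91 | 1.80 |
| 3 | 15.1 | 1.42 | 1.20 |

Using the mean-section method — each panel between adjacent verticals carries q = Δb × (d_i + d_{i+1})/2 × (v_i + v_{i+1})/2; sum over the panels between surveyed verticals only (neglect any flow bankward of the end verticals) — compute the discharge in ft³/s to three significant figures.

42.4 ft³/s

Panel 1-2: Δb = 12.5 ft, d̄ = (1.02+2.91)/2 = 1.965, v̄ = (1.39+1.80)/2 = 1.595 → q = 12.5×1.965×1.595 = 39.18 ft³/s
Panel 2-3: Δb = 1 ft, d̄ = (2.91+1.42)/2 = 2.165, v̄ = (1.80+1.20)/2 = 1.5 → q = 1×2.165×1.5 = 3.248 ft³/s
Q = Σ q = 42.42 ft³/s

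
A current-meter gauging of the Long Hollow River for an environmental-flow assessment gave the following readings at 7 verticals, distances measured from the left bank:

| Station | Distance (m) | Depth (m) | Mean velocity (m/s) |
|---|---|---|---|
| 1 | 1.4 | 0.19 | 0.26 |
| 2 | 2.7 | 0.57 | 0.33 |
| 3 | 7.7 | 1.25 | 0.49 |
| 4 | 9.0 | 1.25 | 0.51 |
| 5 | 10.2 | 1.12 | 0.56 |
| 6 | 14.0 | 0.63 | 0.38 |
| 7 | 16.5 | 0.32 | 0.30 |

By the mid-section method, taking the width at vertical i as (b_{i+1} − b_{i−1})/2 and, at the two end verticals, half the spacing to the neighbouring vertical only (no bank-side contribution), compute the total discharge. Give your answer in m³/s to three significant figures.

5.79 m³/s

w_1 = (2.7 − 1.4)/2 = 0.65 m; q_1 = 0.26 × 0.19 × 0.65 = 0.03211 m³/s
w_2 = (7.7 − 1.4)/2 = 3.15 m; q_2 = 0.33 × 0.57 × 3.15 = 0.5925 m³/s
w_3 = (9.0 − 2.7)/2 = 3.15 m; q_3 = 0.49 × 1.25 × 3.15 = 1.929 m³/s
w_4 = (10.2 − 7.7)/2 = 1.25 m; q_4 = 0.51 × 1.25 × 1.25 = 0.7969 m³/s
w_5 = (14.0 − 9.0)/2 = 2.5 m; q_5 = 0.56 × 1.12 × 2.5 = 1.568 m³/s
w_6 = (16.5 − 10.2)/2 = 3.15 m; q_6 = 0.38 × 0.63 × 3.15 = 0.7541 m³/s
w_7 = (16.5 − 14.0)/2 = 1.25 m; q_7 = 0.30 × 0.32 × 1.25 = 0.1200 m³/s
Q = Σ qᵢ = 5.793 m³/s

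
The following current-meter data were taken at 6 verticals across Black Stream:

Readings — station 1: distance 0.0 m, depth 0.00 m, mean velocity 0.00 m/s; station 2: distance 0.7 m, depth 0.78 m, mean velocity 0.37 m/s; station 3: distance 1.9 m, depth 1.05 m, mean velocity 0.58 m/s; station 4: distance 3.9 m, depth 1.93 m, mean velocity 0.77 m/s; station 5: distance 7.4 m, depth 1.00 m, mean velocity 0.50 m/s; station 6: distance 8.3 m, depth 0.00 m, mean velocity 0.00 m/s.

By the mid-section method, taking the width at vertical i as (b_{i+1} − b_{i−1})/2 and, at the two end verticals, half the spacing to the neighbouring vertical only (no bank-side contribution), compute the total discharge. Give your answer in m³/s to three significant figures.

6.44 m³/s

w_2 = (1.9 − 0.0)/2 = 0.95 m; q_2 = 0.37 × 0.78 × 0.95 = 0.2742 m³/s
w_3 = (3.9 − 0.7)/2 = 1.6 m; q_3 = 0.58 × 1.05 × 1.6 = 0.9744 m³/s
w_4 = (7.4 − 1.9)/2 = 2.75 m; q_4 = 0.77 × 1.93 × 2.75 = 4.087 m³/s
w_5 = (8.3 − 3.9)/2 = 2.2 m; q_5 = 0.50 × 1.00 × 2.2 = 1.100 m³/s
Stations 1, 6 contribute zero (depth or velocity is 0).
Q = Σ qᵢ = 6.435 m³/s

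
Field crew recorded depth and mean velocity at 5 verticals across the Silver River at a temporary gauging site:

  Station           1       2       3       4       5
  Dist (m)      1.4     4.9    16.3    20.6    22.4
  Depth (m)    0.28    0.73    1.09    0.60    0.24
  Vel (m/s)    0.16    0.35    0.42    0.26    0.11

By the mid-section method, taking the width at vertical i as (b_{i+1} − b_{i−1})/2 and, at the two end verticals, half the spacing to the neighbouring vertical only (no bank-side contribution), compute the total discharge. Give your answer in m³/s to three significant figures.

w_1 = (4.9 − 1.4)/2 = 1.75 m; q_1 = 0.16 × 0.28 × 1.75 = 0.07840 m³/s
w_2 = (16.3 − 1.4)/2 = 7.45 m; q_2 = 0.35 × 0.73 × 7.45 = 1.903 m³/s
w_3 = (20.6 − 4.9)/2 = 7.85 m; q_3 = 0.42 × 1.09 × 7.85 = 3.594 m³/s
w_4 = (22.4 − 16.3)/2 = 3.05 m; q_4 = 0.26 × 0.60 × 3.05 = 0.4758 m³/s
w_5 = (22.4 − 20.6)/2 = 0.9 m; q_5 = 0.11 × 0.24 × 0.9 = 0.02376 m³/s
Q = Σ qᵢ = 6.075 m³/s

6.08 m³/s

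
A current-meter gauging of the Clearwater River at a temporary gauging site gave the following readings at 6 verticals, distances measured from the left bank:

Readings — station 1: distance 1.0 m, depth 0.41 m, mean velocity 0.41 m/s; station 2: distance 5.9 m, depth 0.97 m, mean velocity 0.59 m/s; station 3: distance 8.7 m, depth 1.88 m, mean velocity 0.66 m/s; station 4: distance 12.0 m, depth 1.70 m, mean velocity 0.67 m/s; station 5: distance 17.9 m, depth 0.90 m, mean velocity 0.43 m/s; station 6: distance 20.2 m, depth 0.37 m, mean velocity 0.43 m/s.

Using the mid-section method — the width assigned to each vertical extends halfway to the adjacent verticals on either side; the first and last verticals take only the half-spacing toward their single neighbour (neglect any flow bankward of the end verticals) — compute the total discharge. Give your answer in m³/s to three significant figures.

w_1 = (5.9 − 1.0)/2 = 2.45 m; q_1 = 0.41 × 0.41 × 2.45 = 0.4118 m³/s
w_2 = (8.7 − 1.0)/2 = 3.85 m; q_2 = 0.59 × 0.97 × 3.85 = 2.203 m³/s
w_3 = (12.0 − 5.9)/2 = 3.05 m; q_3 = 0.66 × 1.88 × 3.05 = 3.784 m³/s
w_4 = (17.9 − 8.7)/2 = 4.6 m; q_4 = 0.67 × 1.70 × 4.6 = 5.239 m³/s
w_5 = (20.2 − 12.0)/2 = 4.1 m; q_5 = 0.43 × 0.90 × 4.1 = 1.587 m³/s
w_6 = (20.2 − 17.9)/2 = 1.15 m; q_6 = 0.43 × 0.37 × 1.15 = 0.1830 m³/s
Q = Σ qᵢ = 13.41 m³/s

13.4 m³/s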